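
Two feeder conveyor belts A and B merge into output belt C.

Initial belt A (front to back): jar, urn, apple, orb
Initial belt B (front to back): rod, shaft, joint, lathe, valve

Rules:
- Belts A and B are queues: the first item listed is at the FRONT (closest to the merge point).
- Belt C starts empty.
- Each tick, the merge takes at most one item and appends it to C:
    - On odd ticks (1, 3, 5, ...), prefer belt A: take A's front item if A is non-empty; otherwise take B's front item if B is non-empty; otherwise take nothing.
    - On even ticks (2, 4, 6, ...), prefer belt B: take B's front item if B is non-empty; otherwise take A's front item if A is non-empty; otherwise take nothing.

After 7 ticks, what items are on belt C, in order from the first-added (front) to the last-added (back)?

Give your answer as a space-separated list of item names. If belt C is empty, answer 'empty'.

Tick 1: prefer A, take jar from A; A=[urn,apple,orb] B=[rod,shaft,joint,lathe,valve] C=[jar]
Tick 2: prefer B, take rod from B; A=[urn,apple,orb] B=[shaft,joint,lathe,valve] C=[jar,rod]
Tick 3: prefer A, take urn from A; A=[apple,orb] B=[shaft,joint,lathe,valve] C=[jar,rod,urn]
Tick 4: prefer B, take shaft from B; A=[apple,orb] B=[joint,lathe,valve] C=[jar,rod,urn,shaft]
Tick 5: prefer A, take apple from A; A=[orb] B=[joint,lathe,valve] C=[jar,rod,urn,shaft,apple]
Tick 6: prefer B, take joint from B; A=[orb] B=[lathe,valve] C=[jar,rod,urn,shaft,apple,joint]
Tick 7: prefer A, take orb from A; A=[-] B=[lathe,valve] C=[jar,rod,urn,shaft,apple,joint,orb]

Answer: jar rod urn shaft apple joint orb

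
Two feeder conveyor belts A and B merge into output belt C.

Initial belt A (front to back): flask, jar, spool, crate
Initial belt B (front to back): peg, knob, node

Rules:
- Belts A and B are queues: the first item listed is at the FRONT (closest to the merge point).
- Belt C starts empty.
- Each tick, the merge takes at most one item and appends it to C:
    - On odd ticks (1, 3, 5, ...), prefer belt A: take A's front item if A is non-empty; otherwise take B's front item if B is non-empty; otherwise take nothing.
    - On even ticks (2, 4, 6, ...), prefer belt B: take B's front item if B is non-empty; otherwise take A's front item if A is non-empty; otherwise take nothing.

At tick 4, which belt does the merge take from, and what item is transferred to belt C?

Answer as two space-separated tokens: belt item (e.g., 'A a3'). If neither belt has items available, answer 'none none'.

Tick 1: prefer A, take flask from A; A=[jar,spool,crate] B=[peg,knob,node] C=[flask]
Tick 2: prefer B, take peg from B; A=[jar,spool,crate] B=[knob,node] C=[flask,peg]
Tick 3: prefer A, take jar from A; A=[spool,crate] B=[knob,node] C=[flask,peg,jar]
Tick 4: prefer B, take knob from B; A=[spool,crate] B=[node] C=[flask,peg,jar,knob]

Answer: B knob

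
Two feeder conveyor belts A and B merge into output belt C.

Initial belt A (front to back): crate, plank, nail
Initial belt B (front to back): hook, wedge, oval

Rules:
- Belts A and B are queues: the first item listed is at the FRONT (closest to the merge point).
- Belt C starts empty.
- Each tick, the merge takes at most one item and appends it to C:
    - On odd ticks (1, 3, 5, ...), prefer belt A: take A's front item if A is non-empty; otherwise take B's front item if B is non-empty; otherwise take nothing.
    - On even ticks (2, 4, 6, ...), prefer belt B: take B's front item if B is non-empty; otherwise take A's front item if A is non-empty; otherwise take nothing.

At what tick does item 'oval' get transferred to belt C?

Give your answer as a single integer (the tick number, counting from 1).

Tick 1: prefer A, take crate from A; A=[plank,nail] B=[hook,wedge,oval] C=[crate]
Tick 2: prefer B, take hook from B; A=[plank,nail] B=[wedge,oval] C=[crate,hook]
Tick 3: prefer A, take plank from A; A=[nail] B=[wedge,oval] C=[crate,hook,plank]
Tick 4: prefer B, take wedge from B; A=[nail] B=[oval] C=[crate,hook,plank,wedge]
Tick 5: prefer A, take nail from A; A=[-] B=[oval] C=[crate,hook,plank,wedge,nail]
Tick 6: prefer B, take oval from B; A=[-] B=[-] C=[crate,hook,plank,wedge,nail,oval]

Answer: 6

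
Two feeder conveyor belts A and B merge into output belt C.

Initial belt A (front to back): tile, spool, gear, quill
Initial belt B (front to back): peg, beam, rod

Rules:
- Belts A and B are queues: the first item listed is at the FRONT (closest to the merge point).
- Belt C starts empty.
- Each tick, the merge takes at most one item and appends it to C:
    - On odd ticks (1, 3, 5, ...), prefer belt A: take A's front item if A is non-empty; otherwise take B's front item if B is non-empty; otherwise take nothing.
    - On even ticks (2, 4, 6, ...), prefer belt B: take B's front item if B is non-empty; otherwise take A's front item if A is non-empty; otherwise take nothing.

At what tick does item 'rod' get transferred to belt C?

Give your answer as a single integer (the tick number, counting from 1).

Tick 1: prefer A, take tile from A; A=[spool,gear,quill] B=[peg,beam,rod] C=[tile]
Tick 2: prefer B, take peg from B; A=[spool,gear,quill] B=[beam,rod] C=[tile,peg]
Tick 3: prefer A, take spool from A; A=[gear,quill] B=[beam,rod] C=[tile,peg,spool]
Tick 4: prefer B, take beam from B; A=[gear,quill] B=[rod] C=[tile,peg,spool,beam]
Tick 5: prefer A, take gear from A; A=[quill] B=[rod] C=[tile,peg,spool,beam,gear]
Tick 6: prefer B, take rod from B; A=[quill] B=[-] C=[tile,peg,spool,beam,gear,rod]

Answer: 6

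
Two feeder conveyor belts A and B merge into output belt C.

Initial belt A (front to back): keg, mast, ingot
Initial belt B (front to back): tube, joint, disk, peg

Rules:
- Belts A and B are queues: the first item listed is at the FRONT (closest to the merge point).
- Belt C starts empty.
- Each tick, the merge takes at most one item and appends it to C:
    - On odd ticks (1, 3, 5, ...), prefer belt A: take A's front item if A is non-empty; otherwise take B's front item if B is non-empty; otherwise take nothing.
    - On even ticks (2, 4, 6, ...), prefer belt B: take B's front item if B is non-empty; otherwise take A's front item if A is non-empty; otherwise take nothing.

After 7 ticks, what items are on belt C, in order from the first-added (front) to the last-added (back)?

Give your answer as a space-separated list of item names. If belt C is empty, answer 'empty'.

Answer: keg tube mast joint ingot disk peg

Derivation:
Tick 1: prefer A, take keg from A; A=[mast,ingot] B=[tube,joint,disk,peg] C=[keg]
Tick 2: prefer B, take tube from B; A=[mast,ingot] B=[joint,disk,peg] C=[keg,tube]
Tick 3: prefer A, take mast from A; A=[ingot] B=[joint,disk,peg] C=[keg,tube,mast]
Tick 4: prefer B, take joint from B; A=[ingot] B=[disk,peg] C=[keg,tube,mast,joint]
Tick 5: prefer A, take ingot from A; A=[-] B=[disk,peg] C=[keg,tube,mast,joint,ingot]
Tick 6: prefer B, take disk from B; A=[-] B=[peg] C=[keg,tube,mast,joint,ingot,disk]
Tick 7: prefer A, take peg from B; A=[-] B=[-] C=[keg,tube,mast,joint,ingot,disk,peg]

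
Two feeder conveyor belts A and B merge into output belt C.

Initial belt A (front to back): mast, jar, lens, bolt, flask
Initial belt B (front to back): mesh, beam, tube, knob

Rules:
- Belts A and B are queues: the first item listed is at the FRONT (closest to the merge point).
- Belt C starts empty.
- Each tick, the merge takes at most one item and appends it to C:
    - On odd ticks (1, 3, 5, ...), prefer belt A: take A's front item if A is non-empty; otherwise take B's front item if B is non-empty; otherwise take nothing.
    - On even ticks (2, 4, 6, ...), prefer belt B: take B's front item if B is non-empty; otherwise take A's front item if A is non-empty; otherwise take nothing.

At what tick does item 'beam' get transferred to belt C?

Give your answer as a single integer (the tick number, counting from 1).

Answer: 4

Derivation:
Tick 1: prefer A, take mast from A; A=[jar,lens,bolt,flask] B=[mesh,beam,tube,knob] C=[mast]
Tick 2: prefer B, take mesh from B; A=[jar,lens,bolt,flask] B=[beam,tube,knob] C=[mast,mesh]
Tick 3: prefer A, take jar from A; A=[lens,bolt,flask] B=[beam,tube,knob] C=[mast,mesh,jar]
Tick 4: prefer B, take beam from B; A=[lens,bolt,flask] B=[tube,knob] C=[mast,mesh,jar,beam]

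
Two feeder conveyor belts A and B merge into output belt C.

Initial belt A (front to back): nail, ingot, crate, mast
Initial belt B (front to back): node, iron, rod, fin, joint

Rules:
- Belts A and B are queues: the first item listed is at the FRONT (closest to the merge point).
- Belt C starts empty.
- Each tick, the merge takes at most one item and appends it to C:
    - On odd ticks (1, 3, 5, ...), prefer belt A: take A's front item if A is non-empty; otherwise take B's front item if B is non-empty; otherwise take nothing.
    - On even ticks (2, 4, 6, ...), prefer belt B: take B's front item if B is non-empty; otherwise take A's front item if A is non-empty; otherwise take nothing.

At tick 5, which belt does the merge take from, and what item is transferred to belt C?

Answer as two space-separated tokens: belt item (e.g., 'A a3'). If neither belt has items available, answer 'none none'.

Tick 1: prefer A, take nail from A; A=[ingot,crate,mast] B=[node,iron,rod,fin,joint] C=[nail]
Tick 2: prefer B, take node from B; A=[ingot,crate,mast] B=[iron,rod,fin,joint] C=[nail,node]
Tick 3: prefer A, take ingot from A; A=[crate,mast] B=[iron,rod,fin,joint] C=[nail,node,ingot]
Tick 4: prefer B, take iron from B; A=[crate,mast] B=[rod,fin,joint] C=[nail,node,ingot,iron]
Tick 5: prefer A, take crate from A; A=[mast] B=[rod,fin,joint] C=[nail,node,ingot,iron,crate]

Answer: A crate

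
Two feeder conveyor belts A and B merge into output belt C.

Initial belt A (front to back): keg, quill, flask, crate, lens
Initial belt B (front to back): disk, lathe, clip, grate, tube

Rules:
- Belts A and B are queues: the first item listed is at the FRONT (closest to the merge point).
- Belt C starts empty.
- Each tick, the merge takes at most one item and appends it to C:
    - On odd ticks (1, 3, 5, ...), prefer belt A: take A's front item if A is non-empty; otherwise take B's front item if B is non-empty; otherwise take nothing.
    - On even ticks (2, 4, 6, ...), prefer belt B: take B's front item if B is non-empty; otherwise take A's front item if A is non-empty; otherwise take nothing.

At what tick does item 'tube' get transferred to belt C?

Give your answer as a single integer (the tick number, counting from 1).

Answer: 10

Derivation:
Tick 1: prefer A, take keg from A; A=[quill,flask,crate,lens] B=[disk,lathe,clip,grate,tube] C=[keg]
Tick 2: prefer B, take disk from B; A=[quill,flask,crate,lens] B=[lathe,clip,grate,tube] C=[keg,disk]
Tick 3: prefer A, take quill from A; A=[flask,crate,lens] B=[lathe,clip,grate,tube] C=[keg,disk,quill]
Tick 4: prefer B, take lathe from B; A=[flask,crate,lens] B=[clip,grate,tube] C=[keg,disk,quill,lathe]
Tick 5: prefer A, take flask from A; A=[crate,lens] B=[clip,grate,tube] C=[keg,disk,quill,lathe,flask]
Tick 6: prefer B, take clip from B; A=[crate,lens] B=[grate,tube] C=[keg,disk,quill,lathe,flask,clip]
Tick 7: prefer A, take crate from A; A=[lens] B=[grate,tube] C=[keg,disk,quill,lathe,flask,clip,crate]
Tick 8: prefer B, take grate from B; A=[lens] B=[tube] C=[keg,disk,quill,lathe,flask,clip,crate,grate]
Tick 9: prefer A, take lens from A; A=[-] B=[tube] C=[keg,disk,quill,lathe,flask,clip,crate,grate,lens]
Tick 10: prefer B, take tube from B; A=[-] B=[-] C=[keg,disk,quill,lathe,flask,clip,crate,grate,lens,tube]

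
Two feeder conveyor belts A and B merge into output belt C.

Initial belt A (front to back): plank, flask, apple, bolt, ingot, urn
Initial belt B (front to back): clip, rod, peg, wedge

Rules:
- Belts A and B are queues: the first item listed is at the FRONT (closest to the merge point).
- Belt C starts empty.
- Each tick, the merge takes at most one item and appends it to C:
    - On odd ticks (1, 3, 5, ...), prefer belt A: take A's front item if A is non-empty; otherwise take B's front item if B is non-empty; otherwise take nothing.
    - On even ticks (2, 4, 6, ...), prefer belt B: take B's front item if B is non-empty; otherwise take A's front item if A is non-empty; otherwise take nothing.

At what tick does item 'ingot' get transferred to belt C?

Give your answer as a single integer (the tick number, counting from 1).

Answer: 9

Derivation:
Tick 1: prefer A, take plank from A; A=[flask,apple,bolt,ingot,urn] B=[clip,rod,peg,wedge] C=[plank]
Tick 2: prefer B, take clip from B; A=[flask,apple,bolt,ingot,urn] B=[rod,peg,wedge] C=[plank,clip]
Tick 3: prefer A, take flask from A; A=[apple,bolt,ingot,urn] B=[rod,peg,wedge] C=[plank,clip,flask]
Tick 4: prefer B, take rod from B; A=[apple,bolt,ingot,urn] B=[peg,wedge] C=[plank,clip,flask,rod]
Tick 5: prefer A, take apple from A; A=[bolt,ingot,urn] B=[peg,wedge] C=[plank,clip,flask,rod,apple]
Tick 6: prefer B, take peg from B; A=[bolt,ingot,urn] B=[wedge] C=[plank,clip,flask,rod,apple,peg]
Tick 7: prefer A, take bolt from A; A=[ingot,urn] B=[wedge] C=[plank,clip,flask,rod,apple,peg,bolt]
Tick 8: prefer B, take wedge from B; A=[ingot,urn] B=[-] C=[plank,clip,flask,rod,apple,peg,bolt,wedge]
Tick 9: prefer A, take ingot from A; A=[urn] B=[-] C=[plank,clip,flask,rod,apple,peg,bolt,wedge,ingot]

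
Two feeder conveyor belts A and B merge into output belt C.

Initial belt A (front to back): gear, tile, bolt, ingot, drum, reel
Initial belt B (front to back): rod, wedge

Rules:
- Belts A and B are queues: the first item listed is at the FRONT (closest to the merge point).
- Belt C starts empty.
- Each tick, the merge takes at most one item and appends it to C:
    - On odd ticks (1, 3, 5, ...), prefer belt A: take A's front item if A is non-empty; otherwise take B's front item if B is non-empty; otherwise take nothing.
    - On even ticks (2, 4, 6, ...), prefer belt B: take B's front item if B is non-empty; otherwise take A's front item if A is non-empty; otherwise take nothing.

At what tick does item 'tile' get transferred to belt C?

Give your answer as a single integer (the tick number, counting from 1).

Answer: 3

Derivation:
Tick 1: prefer A, take gear from A; A=[tile,bolt,ingot,drum,reel] B=[rod,wedge] C=[gear]
Tick 2: prefer B, take rod from B; A=[tile,bolt,ingot,drum,reel] B=[wedge] C=[gear,rod]
Tick 3: prefer A, take tile from A; A=[bolt,ingot,drum,reel] B=[wedge] C=[gear,rod,tile]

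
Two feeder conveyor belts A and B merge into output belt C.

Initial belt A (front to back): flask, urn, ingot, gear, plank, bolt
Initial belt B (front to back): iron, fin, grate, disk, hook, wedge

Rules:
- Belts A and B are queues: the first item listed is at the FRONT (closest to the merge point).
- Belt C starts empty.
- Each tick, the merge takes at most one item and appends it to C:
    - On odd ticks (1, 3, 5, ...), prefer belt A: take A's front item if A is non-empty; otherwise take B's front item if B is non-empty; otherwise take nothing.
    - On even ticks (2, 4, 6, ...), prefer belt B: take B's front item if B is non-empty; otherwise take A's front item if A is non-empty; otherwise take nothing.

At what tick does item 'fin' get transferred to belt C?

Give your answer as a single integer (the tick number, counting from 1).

Answer: 4

Derivation:
Tick 1: prefer A, take flask from A; A=[urn,ingot,gear,plank,bolt] B=[iron,fin,grate,disk,hook,wedge] C=[flask]
Tick 2: prefer B, take iron from B; A=[urn,ingot,gear,plank,bolt] B=[fin,grate,disk,hook,wedge] C=[flask,iron]
Tick 3: prefer A, take urn from A; A=[ingot,gear,plank,bolt] B=[fin,grate,disk,hook,wedge] C=[flask,iron,urn]
Tick 4: prefer B, take fin from B; A=[ingot,gear,plank,bolt] B=[grate,disk,hook,wedge] C=[flask,iron,urn,fin]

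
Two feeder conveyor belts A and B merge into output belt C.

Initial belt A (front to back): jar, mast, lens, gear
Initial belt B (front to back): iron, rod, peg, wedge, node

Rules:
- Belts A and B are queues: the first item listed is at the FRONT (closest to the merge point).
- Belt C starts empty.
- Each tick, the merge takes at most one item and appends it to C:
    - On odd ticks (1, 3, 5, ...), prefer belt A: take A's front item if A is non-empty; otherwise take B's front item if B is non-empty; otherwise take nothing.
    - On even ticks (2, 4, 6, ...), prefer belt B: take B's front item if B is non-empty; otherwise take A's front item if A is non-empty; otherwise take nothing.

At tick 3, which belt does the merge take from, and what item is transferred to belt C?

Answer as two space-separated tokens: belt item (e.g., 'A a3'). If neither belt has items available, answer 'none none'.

Answer: A mast

Derivation:
Tick 1: prefer A, take jar from A; A=[mast,lens,gear] B=[iron,rod,peg,wedge,node] C=[jar]
Tick 2: prefer B, take iron from B; A=[mast,lens,gear] B=[rod,peg,wedge,node] C=[jar,iron]
Tick 3: prefer A, take mast from A; A=[lens,gear] B=[rod,peg,wedge,node] C=[jar,iron,mast]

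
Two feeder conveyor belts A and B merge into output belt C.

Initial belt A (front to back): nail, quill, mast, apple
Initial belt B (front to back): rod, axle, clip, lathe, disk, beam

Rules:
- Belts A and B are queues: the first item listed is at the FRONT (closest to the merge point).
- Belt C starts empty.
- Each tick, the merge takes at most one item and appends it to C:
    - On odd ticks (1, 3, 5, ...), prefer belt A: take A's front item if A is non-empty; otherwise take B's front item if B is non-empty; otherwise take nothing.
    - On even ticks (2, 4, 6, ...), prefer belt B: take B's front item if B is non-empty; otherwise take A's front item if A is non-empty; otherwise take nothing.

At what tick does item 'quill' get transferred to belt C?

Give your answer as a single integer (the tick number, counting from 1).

Tick 1: prefer A, take nail from A; A=[quill,mast,apple] B=[rod,axle,clip,lathe,disk,beam] C=[nail]
Tick 2: prefer B, take rod from B; A=[quill,mast,apple] B=[axle,clip,lathe,disk,beam] C=[nail,rod]
Tick 3: prefer A, take quill from A; A=[mast,apple] B=[axle,clip,lathe,disk,beam] C=[nail,rod,quill]

Answer: 3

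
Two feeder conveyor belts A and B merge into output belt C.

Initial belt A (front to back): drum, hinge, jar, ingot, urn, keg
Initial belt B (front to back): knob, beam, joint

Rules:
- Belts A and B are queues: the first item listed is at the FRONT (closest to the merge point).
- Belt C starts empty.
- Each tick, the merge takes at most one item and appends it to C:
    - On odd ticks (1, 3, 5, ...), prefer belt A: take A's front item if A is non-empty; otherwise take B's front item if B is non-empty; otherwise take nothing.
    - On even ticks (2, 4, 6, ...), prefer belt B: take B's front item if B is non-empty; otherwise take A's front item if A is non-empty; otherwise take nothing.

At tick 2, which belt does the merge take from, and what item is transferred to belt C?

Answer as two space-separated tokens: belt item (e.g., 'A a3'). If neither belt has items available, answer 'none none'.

Tick 1: prefer A, take drum from A; A=[hinge,jar,ingot,urn,keg] B=[knob,beam,joint] C=[drum]
Tick 2: prefer B, take knob from B; A=[hinge,jar,ingot,urn,keg] B=[beam,joint] C=[drum,knob]

Answer: B knob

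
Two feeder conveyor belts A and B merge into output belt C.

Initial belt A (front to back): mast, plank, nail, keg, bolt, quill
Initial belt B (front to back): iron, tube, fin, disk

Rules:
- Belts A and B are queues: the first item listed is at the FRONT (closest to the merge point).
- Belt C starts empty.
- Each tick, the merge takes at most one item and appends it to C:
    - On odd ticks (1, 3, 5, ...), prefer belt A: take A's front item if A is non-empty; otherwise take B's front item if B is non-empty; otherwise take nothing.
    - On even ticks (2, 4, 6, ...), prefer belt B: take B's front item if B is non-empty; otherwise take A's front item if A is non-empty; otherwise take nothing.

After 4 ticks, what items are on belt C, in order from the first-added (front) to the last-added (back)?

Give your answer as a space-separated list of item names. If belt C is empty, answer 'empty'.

Tick 1: prefer A, take mast from A; A=[plank,nail,keg,bolt,quill] B=[iron,tube,fin,disk] C=[mast]
Tick 2: prefer B, take iron from B; A=[plank,nail,keg,bolt,quill] B=[tube,fin,disk] C=[mast,iron]
Tick 3: prefer A, take plank from A; A=[nail,keg,bolt,quill] B=[tube,fin,disk] C=[mast,iron,plank]
Tick 4: prefer B, take tube from B; A=[nail,keg,bolt,quill] B=[fin,disk] C=[mast,iron,plank,tube]

Answer: mast iron plank tube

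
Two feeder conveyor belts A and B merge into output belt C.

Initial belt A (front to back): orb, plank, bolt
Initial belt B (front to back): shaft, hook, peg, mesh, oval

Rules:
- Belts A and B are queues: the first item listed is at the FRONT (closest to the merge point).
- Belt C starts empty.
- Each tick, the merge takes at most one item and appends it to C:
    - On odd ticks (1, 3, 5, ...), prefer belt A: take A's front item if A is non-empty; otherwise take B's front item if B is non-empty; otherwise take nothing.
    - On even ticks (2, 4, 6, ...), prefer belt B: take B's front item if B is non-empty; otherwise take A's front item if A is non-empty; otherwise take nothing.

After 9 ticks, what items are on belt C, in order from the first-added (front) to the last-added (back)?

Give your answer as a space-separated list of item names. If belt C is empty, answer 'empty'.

Tick 1: prefer A, take orb from A; A=[plank,bolt] B=[shaft,hook,peg,mesh,oval] C=[orb]
Tick 2: prefer B, take shaft from B; A=[plank,bolt] B=[hook,peg,mesh,oval] C=[orb,shaft]
Tick 3: prefer A, take plank from A; A=[bolt] B=[hook,peg,mesh,oval] C=[orb,shaft,plank]
Tick 4: prefer B, take hook from B; A=[bolt] B=[peg,mesh,oval] C=[orb,shaft,plank,hook]
Tick 5: prefer A, take bolt from A; A=[-] B=[peg,mesh,oval] C=[orb,shaft,plank,hook,bolt]
Tick 6: prefer B, take peg from B; A=[-] B=[mesh,oval] C=[orb,shaft,plank,hook,bolt,peg]
Tick 7: prefer A, take mesh from B; A=[-] B=[oval] C=[orb,shaft,plank,hook,bolt,peg,mesh]
Tick 8: prefer B, take oval from B; A=[-] B=[-] C=[orb,shaft,plank,hook,bolt,peg,mesh,oval]
Tick 9: prefer A, both empty, nothing taken; A=[-] B=[-] C=[orb,shaft,plank,hook,bolt,peg,mesh,oval]

Answer: orb shaft plank hook bolt peg mesh oval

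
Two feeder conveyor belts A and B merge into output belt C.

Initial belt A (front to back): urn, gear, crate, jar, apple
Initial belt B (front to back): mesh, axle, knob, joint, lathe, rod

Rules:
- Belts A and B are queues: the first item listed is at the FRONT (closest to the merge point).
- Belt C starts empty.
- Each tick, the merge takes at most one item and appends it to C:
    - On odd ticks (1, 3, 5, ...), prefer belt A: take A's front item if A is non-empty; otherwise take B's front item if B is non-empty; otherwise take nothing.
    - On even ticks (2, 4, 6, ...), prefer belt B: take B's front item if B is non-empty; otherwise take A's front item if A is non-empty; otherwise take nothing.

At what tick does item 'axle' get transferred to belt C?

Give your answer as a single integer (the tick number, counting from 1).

Answer: 4

Derivation:
Tick 1: prefer A, take urn from A; A=[gear,crate,jar,apple] B=[mesh,axle,knob,joint,lathe,rod] C=[urn]
Tick 2: prefer B, take mesh from B; A=[gear,crate,jar,apple] B=[axle,knob,joint,lathe,rod] C=[urn,mesh]
Tick 3: prefer A, take gear from A; A=[crate,jar,apple] B=[axle,knob,joint,lathe,rod] C=[urn,mesh,gear]
Tick 4: prefer B, take axle from B; A=[crate,jar,apple] B=[knob,joint,lathe,rod] C=[urn,mesh,gear,axle]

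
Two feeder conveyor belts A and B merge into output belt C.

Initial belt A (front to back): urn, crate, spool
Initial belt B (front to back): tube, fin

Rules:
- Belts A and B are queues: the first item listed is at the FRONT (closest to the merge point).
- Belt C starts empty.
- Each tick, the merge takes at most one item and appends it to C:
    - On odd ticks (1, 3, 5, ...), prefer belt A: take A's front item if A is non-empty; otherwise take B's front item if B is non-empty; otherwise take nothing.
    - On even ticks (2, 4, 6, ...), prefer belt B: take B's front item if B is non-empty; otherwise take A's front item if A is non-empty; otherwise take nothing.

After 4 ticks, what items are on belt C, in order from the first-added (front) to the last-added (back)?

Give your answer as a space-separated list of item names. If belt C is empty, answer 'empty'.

Answer: urn tube crate fin

Derivation:
Tick 1: prefer A, take urn from A; A=[crate,spool] B=[tube,fin] C=[urn]
Tick 2: prefer B, take tube from B; A=[crate,spool] B=[fin] C=[urn,tube]
Tick 3: prefer A, take crate from A; A=[spool] B=[fin] C=[urn,tube,crate]
Tick 4: prefer B, take fin from B; A=[spool] B=[-] C=[urn,tube,crate,fin]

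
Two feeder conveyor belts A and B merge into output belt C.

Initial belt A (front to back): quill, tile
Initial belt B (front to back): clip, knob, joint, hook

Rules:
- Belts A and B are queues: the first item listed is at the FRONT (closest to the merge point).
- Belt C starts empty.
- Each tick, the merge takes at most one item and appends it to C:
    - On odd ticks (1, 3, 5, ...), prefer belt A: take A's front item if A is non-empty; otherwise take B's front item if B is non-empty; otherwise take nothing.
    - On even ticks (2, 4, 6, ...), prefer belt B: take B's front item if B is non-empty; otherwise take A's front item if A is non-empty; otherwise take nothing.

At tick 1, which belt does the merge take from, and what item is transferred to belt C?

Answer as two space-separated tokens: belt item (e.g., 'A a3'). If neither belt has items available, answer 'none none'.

Tick 1: prefer A, take quill from A; A=[tile] B=[clip,knob,joint,hook] C=[quill]

Answer: A quill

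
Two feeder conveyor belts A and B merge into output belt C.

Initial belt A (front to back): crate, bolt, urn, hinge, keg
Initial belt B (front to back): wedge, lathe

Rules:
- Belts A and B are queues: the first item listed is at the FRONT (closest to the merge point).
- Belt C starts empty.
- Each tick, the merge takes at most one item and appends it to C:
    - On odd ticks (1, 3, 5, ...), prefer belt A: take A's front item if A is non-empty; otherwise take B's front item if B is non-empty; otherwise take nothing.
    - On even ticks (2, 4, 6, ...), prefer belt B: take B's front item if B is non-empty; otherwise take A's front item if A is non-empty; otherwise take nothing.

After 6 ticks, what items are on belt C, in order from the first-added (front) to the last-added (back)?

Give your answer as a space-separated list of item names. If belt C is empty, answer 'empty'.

Tick 1: prefer A, take crate from A; A=[bolt,urn,hinge,keg] B=[wedge,lathe] C=[crate]
Tick 2: prefer B, take wedge from B; A=[bolt,urn,hinge,keg] B=[lathe] C=[crate,wedge]
Tick 3: prefer A, take bolt from A; A=[urn,hinge,keg] B=[lathe] C=[crate,wedge,bolt]
Tick 4: prefer B, take lathe from B; A=[urn,hinge,keg] B=[-] C=[crate,wedge,bolt,lathe]
Tick 5: prefer A, take urn from A; A=[hinge,keg] B=[-] C=[crate,wedge,bolt,lathe,urn]
Tick 6: prefer B, take hinge from A; A=[keg] B=[-] C=[crate,wedge,bolt,lathe,urn,hinge]

Answer: crate wedge bolt lathe urn hinge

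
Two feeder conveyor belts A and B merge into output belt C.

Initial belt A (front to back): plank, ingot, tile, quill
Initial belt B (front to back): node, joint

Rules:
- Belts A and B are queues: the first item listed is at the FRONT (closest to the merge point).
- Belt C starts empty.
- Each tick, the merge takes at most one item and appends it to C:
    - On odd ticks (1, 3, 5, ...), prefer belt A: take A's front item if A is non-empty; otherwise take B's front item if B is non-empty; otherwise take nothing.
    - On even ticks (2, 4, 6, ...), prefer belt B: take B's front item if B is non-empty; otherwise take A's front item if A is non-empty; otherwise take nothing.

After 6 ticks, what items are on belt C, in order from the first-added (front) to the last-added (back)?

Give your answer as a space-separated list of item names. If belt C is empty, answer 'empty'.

Answer: plank node ingot joint tile quill

Derivation:
Tick 1: prefer A, take plank from A; A=[ingot,tile,quill] B=[node,joint] C=[plank]
Tick 2: prefer B, take node from B; A=[ingot,tile,quill] B=[joint] C=[plank,node]
Tick 3: prefer A, take ingot from A; A=[tile,quill] B=[joint] C=[plank,node,ingot]
Tick 4: prefer B, take joint from B; A=[tile,quill] B=[-] C=[plank,node,ingot,joint]
Tick 5: prefer A, take tile from A; A=[quill] B=[-] C=[plank,node,ingot,joint,tile]
Tick 6: prefer B, take quill from A; A=[-] B=[-] C=[plank,node,ingot,joint,tile,quill]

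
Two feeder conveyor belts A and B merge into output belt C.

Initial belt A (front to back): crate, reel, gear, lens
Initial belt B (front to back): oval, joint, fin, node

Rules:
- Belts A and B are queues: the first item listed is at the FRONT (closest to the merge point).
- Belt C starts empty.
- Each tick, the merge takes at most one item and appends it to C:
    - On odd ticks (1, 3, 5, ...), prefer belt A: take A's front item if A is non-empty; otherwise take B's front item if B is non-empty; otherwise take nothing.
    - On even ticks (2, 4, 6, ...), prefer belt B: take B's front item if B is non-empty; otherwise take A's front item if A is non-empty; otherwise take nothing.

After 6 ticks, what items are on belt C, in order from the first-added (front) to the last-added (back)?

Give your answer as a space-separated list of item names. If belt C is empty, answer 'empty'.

Tick 1: prefer A, take crate from A; A=[reel,gear,lens] B=[oval,joint,fin,node] C=[crate]
Tick 2: prefer B, take oval from B; A=[reel,gear,lens] B=[joint,fin,node] C=[crate,oval]
Tick 3: prefer A, take reel from A; A=[gear,lens] B=[joint,fin,node] C=[crate,oval,reel]
Tick 4: prefer B, take joint from B; A=[gear,lens] B=[fin,node] C=[crate,oval,reel,joint]
Tick 5: prefer A, take gear from A; A=[lens] B=[fin,node] C=[crate,oval,reel,joint,gear]
Tick 6: prefer B, take fin from B; A=[lens] B=[node] C=[crate,oval,reel,joint,gear,fin]

Answer: crate oval reel joint gear fin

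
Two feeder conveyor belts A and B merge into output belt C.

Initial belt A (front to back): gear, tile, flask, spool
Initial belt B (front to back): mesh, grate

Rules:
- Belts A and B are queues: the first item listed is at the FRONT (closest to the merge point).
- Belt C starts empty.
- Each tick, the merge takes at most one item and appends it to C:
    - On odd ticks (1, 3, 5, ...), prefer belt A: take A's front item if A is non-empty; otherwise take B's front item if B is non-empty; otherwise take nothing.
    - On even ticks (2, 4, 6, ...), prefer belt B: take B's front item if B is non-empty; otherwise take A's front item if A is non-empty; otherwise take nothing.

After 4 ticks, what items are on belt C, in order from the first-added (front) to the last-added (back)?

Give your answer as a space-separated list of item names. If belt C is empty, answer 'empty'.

Tick 1: prefer A, take gear from A; A=[tile,flask,spool] B=[mesh,grate] C=[gear]
Tick 2: prefer B, take mesh from B; A=[tile,flask,spool] B=[grate] C=[gear,mesh]
Tick 3: prefer A, take tile from A; A=[flask,spool] B=[grate] C=[gear,mesh,tile]
Tick 4: prefer B, take grate from B; A=[flask,spool] B=[-] C=[gear,mesh,tile,grate]

Answer: gear mesh tile grate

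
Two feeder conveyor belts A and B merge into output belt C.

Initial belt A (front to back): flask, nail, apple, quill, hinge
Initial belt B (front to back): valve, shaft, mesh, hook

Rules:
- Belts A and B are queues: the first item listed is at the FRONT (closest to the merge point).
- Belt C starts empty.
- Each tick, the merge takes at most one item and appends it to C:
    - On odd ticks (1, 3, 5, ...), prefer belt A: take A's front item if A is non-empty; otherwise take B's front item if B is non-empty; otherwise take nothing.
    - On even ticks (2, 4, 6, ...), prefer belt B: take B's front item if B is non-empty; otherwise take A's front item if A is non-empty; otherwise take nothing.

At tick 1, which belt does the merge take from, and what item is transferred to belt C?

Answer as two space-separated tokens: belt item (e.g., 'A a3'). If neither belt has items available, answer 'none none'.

Answer: A flask

Derivation:
Tick 1: prefer A, take flask from A; A=[nail,apple,quill,hinge] B=[valve,shaft,mesh,hook] C=[flask]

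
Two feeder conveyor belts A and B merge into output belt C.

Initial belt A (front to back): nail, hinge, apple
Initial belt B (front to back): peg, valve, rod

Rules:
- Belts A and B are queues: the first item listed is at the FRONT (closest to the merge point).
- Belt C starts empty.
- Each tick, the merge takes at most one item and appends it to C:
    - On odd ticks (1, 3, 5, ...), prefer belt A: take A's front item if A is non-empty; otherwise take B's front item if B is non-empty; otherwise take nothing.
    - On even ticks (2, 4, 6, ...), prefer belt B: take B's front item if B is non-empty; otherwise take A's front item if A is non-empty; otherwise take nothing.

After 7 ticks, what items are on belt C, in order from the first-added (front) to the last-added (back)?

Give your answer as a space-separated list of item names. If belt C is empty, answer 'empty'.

Tick 1: prefer A, take nail from A; A=[hinge,apple] B=[peg,valve,rod] C=[nail]
Tick 2: prefer B, take peg from B; A=[hinge,apple] B=[valve,rod] C=[nail,peg]
Tick 3: prefer A, take hinge from A; A=[apple] B=[valve,rod] C=[nail,peg,hinge]
Tick 4: prefer B, take valve from B; A=[apple] B=[rod] C=[nail,peg,hinge,valve]
Tick 5: prefer A, take apple from A; A=[-] B=[rod] C=[nail,peg,hinge,valve,apple]
Tick 6: prefer B, take rod from B; A=[-] B=[-] C=[nail,peg,hinge,valve,apple,rod]
Tick 7: prefer A, both empty, nothing taken; A=[-] B=[-] C=[nail,peg,hinge,valve,apple,rod]

Answer: nail peg hinge valve apple rod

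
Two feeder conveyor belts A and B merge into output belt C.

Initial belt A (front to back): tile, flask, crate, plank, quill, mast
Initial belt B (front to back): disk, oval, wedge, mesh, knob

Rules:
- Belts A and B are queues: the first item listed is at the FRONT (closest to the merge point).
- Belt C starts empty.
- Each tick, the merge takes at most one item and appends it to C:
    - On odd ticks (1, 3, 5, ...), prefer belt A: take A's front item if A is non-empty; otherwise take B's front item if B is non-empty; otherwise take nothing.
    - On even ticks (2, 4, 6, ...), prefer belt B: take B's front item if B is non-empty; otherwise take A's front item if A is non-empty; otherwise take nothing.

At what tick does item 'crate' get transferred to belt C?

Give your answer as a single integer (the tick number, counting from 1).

Answer: 5

Derivation:
Tick 1: prefer A, take tile from A; A=[flask,crate,plank,quill,mast] B=[disk,oval,wedge,mesh,knob] C=[tile]
Tick 2: prefer B, take disk from B; A=[flask,crate,plank,quill,mast] B=[oval,wedge,mesh,knob] C=[tile,disk]
Tick 3: prefer A, take flask from A; A=[crate,plank,quill,mast] B=[oval,wedge,mesh,knob] C=[tile,disk,flask]
Tick 4: prefer B, take oval from B; A=[crate,plank,quill,mast] B=[wedge,mesh,knob] C=[tile,disk,flask,oval]
Tick 5: prefer A, take crate from A; A=[plank,quill,mast] B=[wedge,mesh,knob] C=[tile,disk,flask,oval,crate]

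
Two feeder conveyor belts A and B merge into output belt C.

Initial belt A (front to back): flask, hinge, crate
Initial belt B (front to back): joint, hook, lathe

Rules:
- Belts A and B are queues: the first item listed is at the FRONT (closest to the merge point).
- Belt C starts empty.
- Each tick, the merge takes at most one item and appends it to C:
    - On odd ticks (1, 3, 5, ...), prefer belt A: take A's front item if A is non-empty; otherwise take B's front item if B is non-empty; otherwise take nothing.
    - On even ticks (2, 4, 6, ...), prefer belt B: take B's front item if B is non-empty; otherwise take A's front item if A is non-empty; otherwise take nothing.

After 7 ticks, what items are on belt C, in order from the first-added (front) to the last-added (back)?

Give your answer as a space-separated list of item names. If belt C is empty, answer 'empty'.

Tick 1: prefer A, take flask from A; A=[hinge,crate] B=[joint,hook,lathe] C=[flask]
Tick 2: prefer B, take joint from B; A=[hinge,crate] B=[hook,lathe] C=[flask,joint]
Tick 3: prefer A, take hinge from A; A=[crate] B=[hook,lathe] C=[flask,joint,hinge]
Tick 4: prefer B, take hook from B; A=[crate] B=[lathe] C=[flask,joint,hinge,hook]
Tick 5: prefer A, take crate from A; A=[-] B=[lathe] C=[flask,joint,hinge,hook,crate]
Tick 6: prefer B, take lathe from B; A=[-] B=[-] C=[flask,joint,hinge,hook,crate,lathe]
Tick 7: prefer A, both empty, nothing taken; A=[-] B=[-] C=[flask,joint,hinge,hook,crate,lathe]

Answer: flask joint hinge hook crate lathe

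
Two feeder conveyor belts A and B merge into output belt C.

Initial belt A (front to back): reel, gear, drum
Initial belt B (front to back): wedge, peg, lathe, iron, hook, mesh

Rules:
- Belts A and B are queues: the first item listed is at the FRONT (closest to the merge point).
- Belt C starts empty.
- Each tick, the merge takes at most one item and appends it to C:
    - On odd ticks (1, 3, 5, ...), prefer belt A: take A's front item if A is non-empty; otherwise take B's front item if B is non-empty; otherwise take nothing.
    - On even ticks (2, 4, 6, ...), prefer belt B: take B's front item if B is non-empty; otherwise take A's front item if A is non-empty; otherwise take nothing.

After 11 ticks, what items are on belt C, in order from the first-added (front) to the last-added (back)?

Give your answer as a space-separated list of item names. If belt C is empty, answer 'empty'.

Answer: reel wedge gear peg drum lathe iron hook mesh

Derivation:
Tick 1: prefer A, take reel from A; A=[gear,drum] B=[wedge,peg,lathe,iron,hook,mesh] C=[reel]
Tick 2: prefer B, take wedge from B; A=[gear,drum] B=[peg,lathe,iron,hook,mesh] C=[reel,wedge]
Tick 3: prefer A, take gear from A; A=[drum] B=[peg,lathe,iron,hook,mesh] C=[reel,wedge,gear]
Tick 4: prefer B, take peg from B; A=[drum] B=[lathe,iron,hook,mesh] C=[reel,wedge,gear,peg]
Tick 5: prefer A, take drum from A; A=[-] B=[lathe,iron,hook,mesh] C=[reel,wedge,gear,peg,drum]
Tick 6: prefer B, take lathe from B; A=[-] B=[iron,hook,mesh] C=[reel,wedge,gear,peg,drum,lathe]
Tick 7: prefer A, take iron from B; A=[-] B=[hook,mesh] C=[reel,wedge,gear,peg,drum,lathe,iron]
Tick 8: prefer B, take hook from B; A=[-] B=[mesh] C=[reel,wedge,gear,peg,drum,lathe,iron,hook]
Tick 9: prefer A, take mesh from B; A=[-] B=[-] C=[reel,wedge,gear,peg,drum,lathe,iron,hook,mesh]
Tick 10: prefer B, both empty, nothing taken; A=[-] B=[-] C=[reel,wedge,gear,peg,drum,lathe,iron,hook,mesh]
Tick 11: prefer A, both empty, nothing taken; A=[-] B=[-] C=[reel,wedge,gear,peg,drum,lathe,iron,hook,mesh]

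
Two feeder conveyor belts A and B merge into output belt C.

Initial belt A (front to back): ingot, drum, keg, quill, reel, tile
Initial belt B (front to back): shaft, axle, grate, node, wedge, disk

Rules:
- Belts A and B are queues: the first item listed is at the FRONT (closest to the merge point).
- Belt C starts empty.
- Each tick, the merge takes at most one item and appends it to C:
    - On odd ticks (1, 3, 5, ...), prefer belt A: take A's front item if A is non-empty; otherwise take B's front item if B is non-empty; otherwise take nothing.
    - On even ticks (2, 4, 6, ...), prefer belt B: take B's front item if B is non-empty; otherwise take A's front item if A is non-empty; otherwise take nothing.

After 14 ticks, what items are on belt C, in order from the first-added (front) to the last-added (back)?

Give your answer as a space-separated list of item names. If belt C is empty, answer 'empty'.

Tick 1: prefer A, take ingot from A; A=[drum,keg,quill,reel,tile] B=[shaft,axle,grate,node,wedge,disk] C=[ingot]
Tick 2: prefer B, take shaft from B; A=[drum,keg,quill,reel,tile] B=[axle,grate,node,wedge,disk] C=[ingot,shaft]
Tick 3: prefer A, take drum from A; A=[keg,quill,reel,tile] B=[axle,grate,node,wedge,disk] C=[ingot,shaft,drum]
Tick 4: prefer B, take axle from B; A=[keg,quill,reel,tile] B=[grate,node,wedge,disk] C=[ingot,shaft,drum,axle]
Tick 5: prefer A, take keg from A; A=[quill,reel,tile] B=[grate,node,wedge,disk] C=[ingot,shaft,drum,axle,keg]
Tick 6: prefer B, take grate from B; A=[quill,reel,tile] B=[node,wedge,disk] C=[ingot,shaft,drum,axle,keg,grate]
Tick 7: prefer A, take quill from A; A=[reel,tile] B=[node,wedge,disk] C=[ingot,shaft,drum,axle,keg,grate,quill]
Tick 8: prefer B, take node from B; A=[reel,tile] B=[wedge,disk] C=[ingot,shaft,drum,axle,keg,grate,quill,node]
Tick 9: prefer A, take reel from A; A=[tile] B=[wedge,disk] C=[ingot,shaft,drum,axle,keg,grate,quill,node,reel]
Tick 10: prefer B, take wedge from B; A=[tile] B=[disk] C=[ingot,shaft,drum,axle,keg,grate,quill,node,reel,wedge]
Tick 11: prefer A, take tile from A; A=[-] B=[disk] C=[ingot,shaft,drum,axle,keg,grate,quill,node,reel,wedge,tile]
Tick 12: prefer B, take disk from B; A=[-] B=[-] C=[ingot,shaft,drum,axle,keg,grate,quill,node,reel,wedge,tile,disk]
Tick 13: prefer A, both empty, nothing taken; A=[-] B=[-] C=[ingot,shaft,drum,axle,keg,grate,quill,node,reel,wedge,tile,disk]
Tick 14: prefer B, both empty, nothing taken; A=[-] B=[-] C=[ingot,shaft,drum,axle,keg,grate,quill,node,reel,wedge,tile,disk]

Answer: ingot shaft drum axle keg grate quill node reel wedge tile disk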